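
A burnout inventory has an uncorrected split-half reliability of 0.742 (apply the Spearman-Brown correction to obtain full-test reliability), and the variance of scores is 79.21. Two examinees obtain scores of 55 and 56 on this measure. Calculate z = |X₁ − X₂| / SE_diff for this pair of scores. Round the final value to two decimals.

SD = √79.21 = 8.90000
r_full = 2·0.742 / (1 + 0.742) ≈ 0.85189
SEM = 8.90000*√(1 − 0.85189) ≈ 3.42512
SE_diff = √2 * SEM ≈ 4.84385
z = |55 − 56| / 4.84385 = 1 / 4.84385 ≈ 0.20645

0.21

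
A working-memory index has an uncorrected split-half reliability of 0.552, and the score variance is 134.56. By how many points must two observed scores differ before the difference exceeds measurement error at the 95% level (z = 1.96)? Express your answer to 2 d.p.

17.28

SD = √134.56 = 11.600
Full-length reliability (Spearman-Brown) = 2(0.552)/(1+0.552) ≈ 0.711
SEM = 11.600*√(1 − 0.711) ≈ 6.232
Standard error of the difference = 6.232·√2 ≈ 8.814
Minimum reliable difference = 1.96 * SE_diff ≈ 1.96 * 8.814 ≈ 17.275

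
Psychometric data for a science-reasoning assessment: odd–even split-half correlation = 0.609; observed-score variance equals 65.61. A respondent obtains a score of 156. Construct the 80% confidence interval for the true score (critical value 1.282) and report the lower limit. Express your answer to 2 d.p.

150.88

σ = 65.61^(1/2) = 8.100
Full-length reliability (Spearman-Brown) = 2(0.609)/(1+0.609) ≈ 0.757
The standard error of measurement is 8.100*√(1 − 0.757) ≈ 8.100*0.493 ≈ 3.993.
1.282 * SEM ≈ 5.119
Lower bound: 156 − 5.119 = 150.881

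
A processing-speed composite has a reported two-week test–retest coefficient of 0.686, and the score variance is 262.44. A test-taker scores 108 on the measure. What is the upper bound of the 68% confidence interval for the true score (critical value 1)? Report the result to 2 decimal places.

117.08

SD = √262.44 = 16.200
SEM = 16.200 × √(1 − 0.686) = 16.200 × √0.314 ≈ 16.200 × 0.560 ≈ 9.078
1 × SEM ≈ 9.078
Upper bound: 108 + 9.078 = 117.078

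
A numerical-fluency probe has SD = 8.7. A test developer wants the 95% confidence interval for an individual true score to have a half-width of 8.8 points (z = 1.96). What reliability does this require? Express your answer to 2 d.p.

0.73

SEM needed = half-width / z = 8.8/1.96 ≈ 4.4898
r = 1 − (SEM / SD)² = 1 − (4.4898 / 8.7)² ≈ 1 − 0.2663 ≈ 0.7337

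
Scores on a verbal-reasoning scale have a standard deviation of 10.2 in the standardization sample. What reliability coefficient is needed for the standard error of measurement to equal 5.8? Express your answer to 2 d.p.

0.68

Required reliability = 1 − (SEM/SD)² = 1 − 0.323 ≈ 0.677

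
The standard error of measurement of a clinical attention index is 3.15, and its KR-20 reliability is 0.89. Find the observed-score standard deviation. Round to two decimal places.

SD = 3.15 / √(1 − 0.89) ≃ 9.498

9.50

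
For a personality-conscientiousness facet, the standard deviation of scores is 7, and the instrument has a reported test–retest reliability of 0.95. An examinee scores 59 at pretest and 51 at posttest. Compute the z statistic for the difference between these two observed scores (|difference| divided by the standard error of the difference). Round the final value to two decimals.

The standard error of measurement is 7.000·√(1 − 0.950) ≈ 7.000·0.224 ≈ 1.565.
Standard error of the difference = 1.565·√2 ≈ 2.214
z = 8 / 2.214 ≈ 3.614

3.61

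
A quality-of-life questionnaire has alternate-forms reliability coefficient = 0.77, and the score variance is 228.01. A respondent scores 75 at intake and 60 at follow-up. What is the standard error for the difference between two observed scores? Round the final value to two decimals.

σ = 228.01^(1/2) = 15.10000
SEM = 15.10000 · √(1 − 0.77000) = 15.10000 · √0.23000 ≃ 15.10000 · 0.47958 ≃ 7.24171
SE_diff = √2 · SEM ≃ 10.24132

10.24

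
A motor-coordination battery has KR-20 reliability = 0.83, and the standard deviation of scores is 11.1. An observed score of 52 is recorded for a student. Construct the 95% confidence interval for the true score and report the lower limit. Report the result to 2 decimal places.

SEM = 11.1000 × √(1 − 0.8300) = 11.1000 × √0.1700 ≈ 11.1000 × 0.4123 ≈ 4.5766
Margin = 1.96 × 4.5766 ≈ 8.9702
Lower limit = 52 − 8.9702 ≈ 43.0298

43.03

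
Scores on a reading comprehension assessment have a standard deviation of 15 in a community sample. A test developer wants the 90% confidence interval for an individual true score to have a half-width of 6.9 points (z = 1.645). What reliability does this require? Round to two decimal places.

Required SEM = 6.9 / 1.645 ≈ 4.195
r = 1 − (4.195/15)² ≈ 1 − 0.078 ≈ 0.922

0.92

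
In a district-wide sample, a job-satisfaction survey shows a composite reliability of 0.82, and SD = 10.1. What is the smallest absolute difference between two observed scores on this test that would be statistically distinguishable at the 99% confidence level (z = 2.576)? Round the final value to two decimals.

15.61

SEM = 10.10000*√(1 − 0.82000) ≃ 4.28507
SE_diff = SEM * √2 ≃ 4.28507 * 1.41421 ≃ 6.06000
Smallest detectable difference = 2.576*6.06000 ≃ 15.61056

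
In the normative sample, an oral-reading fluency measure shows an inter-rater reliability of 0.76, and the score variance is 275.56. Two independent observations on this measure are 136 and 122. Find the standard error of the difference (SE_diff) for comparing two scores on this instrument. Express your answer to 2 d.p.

11.50

σ = 275.56^(1/2) = 16.6000
SEM = 16.6000 × √(1 − 0.7600) = 16.6000 × √0.2400 ≈ 16.6000 × 0.4899 ≈ 8.1323
SE_diff = SEM × √2 ≈ 8.1323 × 1.4142 ≈ 11.5008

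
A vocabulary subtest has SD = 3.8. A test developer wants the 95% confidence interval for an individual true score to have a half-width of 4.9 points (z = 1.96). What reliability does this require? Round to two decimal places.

SEM needed = half-width / z = 4.9/1.96 ≃ 2.5000
r = 1 − (2.5000/3.8)² ≃ 1 − 0.4328 ≃ 0.5672

0.57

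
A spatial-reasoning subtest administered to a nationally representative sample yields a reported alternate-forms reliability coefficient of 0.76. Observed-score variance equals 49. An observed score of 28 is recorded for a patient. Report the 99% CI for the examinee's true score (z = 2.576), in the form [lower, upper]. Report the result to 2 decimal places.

σ = 49^(1/2) = 7.0000
SEM = 7.0000*√(1 − 0.7600) ≈ 3.4293
Half-width = 2.576*3.4293 ≈ 8.8338
CI = 28 ± 8.8338 → [19.1662, 36.8338]

[19.17, 36.83]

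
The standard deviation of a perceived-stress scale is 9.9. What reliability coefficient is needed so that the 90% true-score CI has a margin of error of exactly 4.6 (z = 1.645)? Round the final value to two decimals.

Required SEM = 4.6 / 1.645 ≃ 2.79635
r = 1 − (SEM / SD)² = 1 − (2.79635 / 9.9)² ≃ 1 − 0.07978 ≃ 0.92022

0.92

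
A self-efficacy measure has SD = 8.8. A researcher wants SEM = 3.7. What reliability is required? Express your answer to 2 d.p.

0.82

r = 1 − (SEM / SD)² = 1 − (3.700 / 8.8)² ≈ 1 − 0.177 ≈ 0.823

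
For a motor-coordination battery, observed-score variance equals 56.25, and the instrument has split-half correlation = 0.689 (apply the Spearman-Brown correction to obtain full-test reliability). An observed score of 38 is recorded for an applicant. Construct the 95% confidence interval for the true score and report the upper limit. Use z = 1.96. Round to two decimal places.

44.31

SD = √56.25 ≃ 7.5000
r_full = 2·0.689 / (1 + 0.689) ≃ 0.8159
SEM = 7.5000 × √(1 − 0.8159) = 7.5000 × √0.1841 ≃ 7.5000 × 0.4291 ≃ 3.2183
Margin = 1.96 × 3.2183 ≃ 6.3079
Upper bound: 38 + 6.3079 = 44.3079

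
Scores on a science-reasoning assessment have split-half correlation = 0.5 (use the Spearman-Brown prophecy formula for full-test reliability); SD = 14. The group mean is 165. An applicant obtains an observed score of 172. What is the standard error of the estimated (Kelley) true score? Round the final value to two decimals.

6.60

Spearman-Brown: r = 2(0.5) / (1 + 0.5) = 1.000 / 1.500 ≈ 0.667
SE_est = 14.000·√[r(1 − r)] ≈ 6.600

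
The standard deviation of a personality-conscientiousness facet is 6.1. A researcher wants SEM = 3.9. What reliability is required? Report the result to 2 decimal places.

0.59

Required reliability = 1 − (SEM/SD)² = 1 − 0.4088 ≃ 0.5912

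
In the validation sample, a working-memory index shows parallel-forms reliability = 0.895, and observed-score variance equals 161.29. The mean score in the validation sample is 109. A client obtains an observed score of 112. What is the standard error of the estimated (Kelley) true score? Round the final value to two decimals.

3.89

SD = √161.29 = 12.7000
SE_est = SD * √(r(1 − r)) = 12.7000 * √0.0940 ≈ 12.7000 * 0.3066 ≈ 3.8932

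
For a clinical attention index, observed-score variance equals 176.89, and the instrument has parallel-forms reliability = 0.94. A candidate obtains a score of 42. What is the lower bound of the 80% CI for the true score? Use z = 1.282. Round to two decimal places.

37.82

SD = √176.89 ≃ 13.30000
SEM = 13.30000 × √(1 − 0.94000) = 13.30000 × √0.06000 ≃ 13.30000 × 0.24495 ≃ 3.25782
Half-width = 1.282×3.25782 ≃ 4.17653
Lower bound: 42 − 4.17653 = 37.82347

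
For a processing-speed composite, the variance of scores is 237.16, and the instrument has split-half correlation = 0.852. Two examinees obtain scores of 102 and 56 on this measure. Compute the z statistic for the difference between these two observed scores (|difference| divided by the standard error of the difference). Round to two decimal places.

σ = 237.16^(1/2) = 15.400
Spearman-Brown: r = 2(0.852) / (1 + 0.852) = 1.704 / 1.852 ≃ 0.920
SEM = 15.400 * √(1 − 0.920) = 15.400 * √0.080 ≃ 15.400 * 0.283 ≃ 4.353
SE_diff = √2 * SEM ≃ 6.157
z = |102 − 56| / 6.157 = 46 / 6.157 ≃ 7.472

7.47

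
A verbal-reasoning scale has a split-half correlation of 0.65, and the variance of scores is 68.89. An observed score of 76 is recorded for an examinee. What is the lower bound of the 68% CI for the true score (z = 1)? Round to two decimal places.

σ = 68.89^(1/2) = 8.3000
Full-length reliability (Spearman-Brown) = 2(0.65)/(1+0.65) ≈ 0.7879
The standard error of measurement is 8.3000×√(1 − 0.7879) ≈ 8.3000×0.4606 ≈ 3.8227.
1 × SEM ≈ 3.8227
Lower bound: 76 − 3.8227 = 72.1773

72.18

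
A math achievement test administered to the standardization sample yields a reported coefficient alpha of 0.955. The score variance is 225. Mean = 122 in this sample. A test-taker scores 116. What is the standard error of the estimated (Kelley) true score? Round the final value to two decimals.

3.11

SD = √225 ≃ 15.000
SE_est = 15.000·√(0.955·0.045) ≃ 3.110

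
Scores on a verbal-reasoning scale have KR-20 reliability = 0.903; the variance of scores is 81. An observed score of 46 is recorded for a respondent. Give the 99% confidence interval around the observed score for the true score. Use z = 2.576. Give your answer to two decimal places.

σ = 81^(1/2) = 9.000
SEM = 9.000*√(1 − 0.903) ≈ 2.803
Margin = 2.576 * 2.803 ≈ 7.221
99% CI: 46 ± 7.221 = [38.779, 53.221]

[38.78, 53.22]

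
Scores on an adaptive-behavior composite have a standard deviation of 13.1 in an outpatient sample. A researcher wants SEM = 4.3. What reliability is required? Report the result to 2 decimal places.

r = 1 − (SEM / SD)² = 1 − (4.300 / 13.1)² ≈ 1 − 0.108 ≈ 0.892

0.89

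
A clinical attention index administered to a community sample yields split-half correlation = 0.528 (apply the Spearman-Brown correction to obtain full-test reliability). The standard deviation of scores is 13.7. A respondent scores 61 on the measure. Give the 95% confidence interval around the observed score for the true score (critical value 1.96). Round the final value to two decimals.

[46.08, 75.92]

Full-length reliability (Spearman-Brown) = 2(0.528)/(1+0.528) ≈ 0.691
SEM = 13.700×√(1 − 0.691) ≈ 7.614
1.96 × SEM ≈ 14.924
Interval: (46.076, 75.924)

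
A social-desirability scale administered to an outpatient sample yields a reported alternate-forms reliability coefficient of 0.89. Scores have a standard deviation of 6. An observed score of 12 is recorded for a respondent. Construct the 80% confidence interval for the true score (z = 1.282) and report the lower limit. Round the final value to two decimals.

9.45

The standard error of measurement is 6.000×√(1 − 0.890) ≈ 6.000×0.332 ≈ 1.990.
1.282 × SEM ≈ 2.551
Lower limit = 12 − 2.551 ≈ 9.449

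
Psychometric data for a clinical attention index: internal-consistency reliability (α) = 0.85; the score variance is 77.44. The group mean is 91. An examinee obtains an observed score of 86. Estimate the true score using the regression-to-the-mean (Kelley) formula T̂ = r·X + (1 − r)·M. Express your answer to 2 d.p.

86.75

T̂ = r·X + (1 − r)·M = 0.850·86 + 0.150·91 = 73.100 + 13.650 ≃ 86.750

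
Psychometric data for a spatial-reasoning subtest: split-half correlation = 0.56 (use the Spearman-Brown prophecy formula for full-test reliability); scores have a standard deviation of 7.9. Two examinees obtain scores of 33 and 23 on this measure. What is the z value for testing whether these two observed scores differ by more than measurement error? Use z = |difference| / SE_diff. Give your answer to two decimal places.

Spearman-Brown: r = 2(0.56) / (1 + 0.56) = 1.12000 / 1.56000 ≈ 0.71795
SEM = 7.90000·√(1 − 0.71795) ≈ 4.19557
Standard error of the difference = 4.19557·√2 ≈ 5.93343
z = |33 − 23| / 5.93343 = 10 / 5.93343 ≈ 1.68536

1.69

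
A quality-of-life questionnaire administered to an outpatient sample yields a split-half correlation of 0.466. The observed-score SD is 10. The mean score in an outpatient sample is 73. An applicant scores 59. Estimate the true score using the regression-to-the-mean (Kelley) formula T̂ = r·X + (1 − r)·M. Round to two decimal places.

64.10

Full-length reliability (Spearman-Brown) = 2(0.466)/(1+0.466) ≃ 0.636
T̂ = 0.636(59) + 0.364(73) ≃ 64.100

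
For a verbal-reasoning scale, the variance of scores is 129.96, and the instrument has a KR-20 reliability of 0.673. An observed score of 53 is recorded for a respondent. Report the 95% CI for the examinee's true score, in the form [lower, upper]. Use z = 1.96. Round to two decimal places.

σ = 129.96^(1/2) = 11.4000
SEM = 11.4000 · √(1 − 0.6730) = 11.4000 · √0.3270 ≃ 11.4000 · 0.5718 ≃ 6.5190
Margin = 1.96 · 6.5190 ≃ 12.7772
Interval: (40.2228, 65.7772)

[40.22, 65.78]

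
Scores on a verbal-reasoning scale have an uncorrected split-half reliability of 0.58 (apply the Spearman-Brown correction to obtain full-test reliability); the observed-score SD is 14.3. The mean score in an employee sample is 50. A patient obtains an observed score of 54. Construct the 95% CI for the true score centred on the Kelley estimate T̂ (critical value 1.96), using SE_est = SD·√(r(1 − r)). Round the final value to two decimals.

Spearman-Brown: r = 2(0.58) / (1 + 0.58) = 1.16000 / 1.58000 ≃ 0.73418
T̂ = 0.73418(54) + 0.26582(50) ≃ 52.93671
SE_est = SD * √(r(1 − r)) = 14.30000 * √0.19516 ≃ 14.30000 * 0.44177 ≃ 6.31732
CI = 52.93671 ± 1.96 * 6.31732 → [40.55477, 65.31865]

[40.55, 65.32]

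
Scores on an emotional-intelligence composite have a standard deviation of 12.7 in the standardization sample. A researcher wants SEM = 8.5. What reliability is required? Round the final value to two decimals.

0.55

r = 1 − (8.500/12.7)² ≈ 1 − 0.448 ≈ 0.552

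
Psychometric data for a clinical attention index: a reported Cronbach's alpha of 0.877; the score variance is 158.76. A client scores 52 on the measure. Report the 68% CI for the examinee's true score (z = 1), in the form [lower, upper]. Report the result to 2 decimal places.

[47.58, 56.42]

SD = √158.76 = 12.6000
SEM = 12.6000 * √(1 − 0.8770) = 12.6000 * √0.1230 ≃ 12.6000 * 0.3507 ≃ 4.4190
Margin = 1 * 4.4190 ≃ 4.4190
CI = 52 ± 4.4190 → [47.5810, 56.4190]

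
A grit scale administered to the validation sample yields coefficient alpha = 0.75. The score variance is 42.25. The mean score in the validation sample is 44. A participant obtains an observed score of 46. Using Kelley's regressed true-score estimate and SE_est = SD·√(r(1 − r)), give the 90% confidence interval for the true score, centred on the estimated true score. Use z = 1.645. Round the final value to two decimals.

[40.87, 50.13]

SD = √42.25 = 6.500
T̂ = r·X + (1 − r)·M = 0.750·46 + 0.250·44 = 34.500 + 11.000 ≈ 45.500
SE_est = SD · √(r(1 − r)) = 6.500 · √0.188 ≈ 6.500 · 0.433 ≈ 2.815
CI = 45.500 ± 1.645 · 2.815 → [40.870, 50.130]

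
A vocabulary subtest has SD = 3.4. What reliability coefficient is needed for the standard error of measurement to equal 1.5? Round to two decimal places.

r = 1 − (SEM / SD)² = 1 − (1.500 / 3.4)² ≈ 1 − 0.195 ≈ 0.805

0.81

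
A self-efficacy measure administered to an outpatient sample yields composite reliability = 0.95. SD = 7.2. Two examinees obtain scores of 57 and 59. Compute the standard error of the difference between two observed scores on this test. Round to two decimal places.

2.28

SEM = 7.2000 · √(1 − 0.9500) = 7.2000 · √0.0500 ≈ 7.2000 · 0.2236 ≈ 1.6100
Standard error of the difference = 1.6100·√2 ≈ 2.2768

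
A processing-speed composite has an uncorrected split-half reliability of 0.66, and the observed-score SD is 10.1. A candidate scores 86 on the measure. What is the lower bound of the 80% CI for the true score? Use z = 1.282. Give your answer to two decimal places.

r_full = 2·0.66 / (1 + 0.66) ≈ 0.795
SEM = 10.100·√(1 − 0.795) ≈ 4.571
1.282 · SEM ≈ 5.860
Lower bound: 86 − 5.860 = 80.140

80.14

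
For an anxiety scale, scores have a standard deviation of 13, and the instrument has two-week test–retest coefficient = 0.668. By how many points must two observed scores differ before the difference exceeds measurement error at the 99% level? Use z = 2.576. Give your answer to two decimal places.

SEM = 13.0000 * √(1 − 0.6680) = 13.0000 * √0.3320 ≈ 13.0000 * 0.5762 ≈ 7.4905
Standard error of the difference = 7.4905·√2 ≈ 10.5932
Minimum reliable difference = 2.576 * SE_diff ≈ 2.576 * 10.5932 ≈ 27.2881

27.29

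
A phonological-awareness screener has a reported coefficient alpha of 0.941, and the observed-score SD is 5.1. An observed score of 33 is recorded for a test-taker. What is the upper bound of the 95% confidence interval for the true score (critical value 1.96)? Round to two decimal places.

SEM = 5.100*√(1 − 0.941) ≈ 1.239
Margin = 1.96 * 1.239 ≈ 2.428
Upper limit = 33 + 2.428 ≈ 35.428

35.43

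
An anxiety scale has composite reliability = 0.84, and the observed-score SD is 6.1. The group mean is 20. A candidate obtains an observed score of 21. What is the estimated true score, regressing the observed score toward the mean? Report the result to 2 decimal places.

Estimated true score = 0.840·21 + (1 − 0.840)·20 ≈ 20.840

20.84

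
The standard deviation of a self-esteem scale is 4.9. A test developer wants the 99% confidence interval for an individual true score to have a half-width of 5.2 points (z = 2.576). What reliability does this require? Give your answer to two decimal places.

Required SEM = 5.2 / 2.576 ≈ 2.01863
r = 1 − (2.01863/4.9)² ≈ 1 − 0.16972 ≈ 0.83028

0.83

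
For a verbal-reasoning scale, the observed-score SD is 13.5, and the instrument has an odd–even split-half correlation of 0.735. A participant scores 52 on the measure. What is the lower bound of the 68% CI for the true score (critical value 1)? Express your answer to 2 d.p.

46.72

Spearman-Brown: r = 2(0.735) / (1 + 0.735) = 1.470 / 1.735 ≈ 0.847
SEM = 13.500·√(1 − 0.847) ≈ 5.276
Margin = 1 · 5.276 ≈ 5.276
Lower bound: 52 − 5.276 = 46.724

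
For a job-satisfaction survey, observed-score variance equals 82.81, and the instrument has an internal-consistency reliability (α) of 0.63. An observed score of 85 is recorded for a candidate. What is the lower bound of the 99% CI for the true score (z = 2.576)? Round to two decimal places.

σ = 82.81^(1/2) = 9.10000
The standard error of measurement is 9.10000·√(1 − 0.63000) ≃ 9.10000·0.60828 ≃ 5.53531.
2.576 · SEM ≃ 14.25897
Lower limit = 85 − 14.25897 ≃ 70.74103

70.74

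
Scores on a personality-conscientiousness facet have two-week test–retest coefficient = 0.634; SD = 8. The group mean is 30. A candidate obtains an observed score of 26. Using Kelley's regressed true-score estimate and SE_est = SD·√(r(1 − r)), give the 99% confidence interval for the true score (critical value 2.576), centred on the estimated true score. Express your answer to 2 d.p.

[17.54, 37.39]

Estimated true score = 0.634*26 + (1 − 0.634)*30 ≈ 27.464
SE_est = 8.000·√[r(1 − r)] ≈ 3.854
CI = 27.464 ± 2.576 * 3.854 → [17.537, 37.391]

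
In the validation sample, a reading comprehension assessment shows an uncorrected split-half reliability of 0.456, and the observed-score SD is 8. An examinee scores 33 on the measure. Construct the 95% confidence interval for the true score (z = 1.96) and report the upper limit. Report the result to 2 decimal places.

42.58

Full-length reliability (Spearman-Brown) = 2(0.456)/(1+0.456) ≈ 0.626
SEM = 8.000×√(1 − 0.626) ≈ 4.890
1.96 × SEM ≈ 9.584
Upper bound: 33 + 9.584 = 42.584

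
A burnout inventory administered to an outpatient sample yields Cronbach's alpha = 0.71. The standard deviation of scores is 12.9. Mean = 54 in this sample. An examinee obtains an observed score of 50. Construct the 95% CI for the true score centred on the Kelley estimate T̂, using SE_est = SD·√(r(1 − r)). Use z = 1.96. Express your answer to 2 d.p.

[39.69, 62.63]

T̂ = r·X + (1 − r)·M = 0.71000*50 + 0.29000*54 = 35.50000 + 15.66000 ≈ 51.16000
SE_est = 12.90000·√[r(1 − r)] ≈ 5.85353
CI = 51.16000 ± 1.96 * 5.85353 → [39.68708, 62.63292]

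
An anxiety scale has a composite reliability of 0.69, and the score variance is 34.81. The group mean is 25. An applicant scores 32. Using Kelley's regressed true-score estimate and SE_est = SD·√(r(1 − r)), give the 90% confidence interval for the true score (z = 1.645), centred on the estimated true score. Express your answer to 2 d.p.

σ = 34.81^(1/2) = 5.900
T̂ = 0.690(32) + 0.310(25) ≈ 29.830
SE_est = 5.900·√[r(1 − r)] ≈ 2.729
CI = 29.830 ± 1.645 × 2.729 → [25.341, 34.319]

[25.34, 34.32]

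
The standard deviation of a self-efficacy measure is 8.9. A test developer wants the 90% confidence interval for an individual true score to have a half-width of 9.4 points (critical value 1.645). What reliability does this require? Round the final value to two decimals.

0.59

Required SEM = 9.4 / 1.645 ≈ 5.714
r = 1 − (SEM / SD)² = 1 − (5.714 / 8.9)² ≈ 1 − 0.412 ≈ 0.588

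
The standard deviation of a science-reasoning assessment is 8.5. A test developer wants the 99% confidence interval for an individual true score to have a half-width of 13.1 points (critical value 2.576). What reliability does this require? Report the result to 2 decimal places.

SEM needed = half-width / z = 13.1/2.576 ≈ 5.08540
r = 1 − (SEM / SD)² = 1 − (5.08540 / 8.5)² ≈ 1 − 0.35794 ≈ 0.64206

0.64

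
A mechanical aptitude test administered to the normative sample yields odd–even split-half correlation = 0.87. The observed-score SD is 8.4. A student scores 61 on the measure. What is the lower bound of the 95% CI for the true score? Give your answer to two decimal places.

Spearman-Brown: r = 2(0.87) / (1 + 0.87) = 1.74000 / 1.87000 ≈ 0.93048
SEM = 8.40000 · √(1 − 0.93048) = 8.40000 · √0.06952 ≈ 8.40000 · 0.26366 ≈ 2.21478
Half-width = 1.96·2.21478 ≈ 4.34096
Lower bound: 61 − 4.34096 = 56.65904

56.66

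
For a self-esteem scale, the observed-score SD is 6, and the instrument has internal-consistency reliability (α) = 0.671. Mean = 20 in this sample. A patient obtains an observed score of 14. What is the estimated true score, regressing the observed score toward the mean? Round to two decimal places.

T̂ = r·X + (1 − r)·M = 0.671·14 + 0.329·20 = 9.394 + 6.580 ≃ 15.974

15.97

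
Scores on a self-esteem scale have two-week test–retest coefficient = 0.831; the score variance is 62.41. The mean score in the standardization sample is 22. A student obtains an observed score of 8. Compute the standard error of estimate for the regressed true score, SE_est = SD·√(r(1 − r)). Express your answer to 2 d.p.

SD = √62.41 = 7.9000
SE_est = 7.9000·√(0.8310·0.1690) ≈ 2.9605

2.96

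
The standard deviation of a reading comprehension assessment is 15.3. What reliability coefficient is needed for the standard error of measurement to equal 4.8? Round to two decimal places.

0.90

r = 1 − (4.800/15.3)² ≃ 1 − 0.098 ≃ 0.902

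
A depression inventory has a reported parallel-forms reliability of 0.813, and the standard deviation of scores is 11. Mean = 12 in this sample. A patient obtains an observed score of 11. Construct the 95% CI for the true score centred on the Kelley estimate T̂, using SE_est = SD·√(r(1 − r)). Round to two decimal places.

T̂ = r·X + (1 − r)·M = 0.8130·11 + 0.1870·12 = 8.9430 + 2.2440 ≈ 11.1870
SE_est = SD · √(r(1 − r)) = 11.0000 · √0.1520 ≈ 11.0000 · 0.3899 ≈ 4.2890
95% CI: 11.1870 ± 8.4065 ≈ (2.7805, 19.5935)

[2.78, 19.59]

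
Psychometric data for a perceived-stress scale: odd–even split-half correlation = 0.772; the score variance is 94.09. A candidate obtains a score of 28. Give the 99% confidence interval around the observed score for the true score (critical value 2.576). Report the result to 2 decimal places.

SD = √94.09 ≈ 9.7000
r_full = 2·0.772 / (1 + 0.772) ≈ 0.8713
SEM = 9.7000×√(1 − 0.8713) ≈ 3.4794
Margin = 2.576 × 3.4794 ≈ 8.9630
CI = 28 ± 8.9630 → [19.0370, 36.9630]

[19.04, 36.96]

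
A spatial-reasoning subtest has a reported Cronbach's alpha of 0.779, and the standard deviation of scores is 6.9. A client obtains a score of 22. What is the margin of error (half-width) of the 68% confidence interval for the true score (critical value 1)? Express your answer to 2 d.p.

3.24

SEM = 6.90000 × √(1 − 0.77900) = 6.90000 × √0.22100 ≈ 6.90000 × 0.47011 ≈ 3.24373
Half-width = 1×3.24373 ≈ 3.24373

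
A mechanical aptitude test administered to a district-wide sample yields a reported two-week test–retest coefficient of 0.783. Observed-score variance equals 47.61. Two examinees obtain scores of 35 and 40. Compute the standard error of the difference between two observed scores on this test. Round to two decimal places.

SD = √47.61 ≈ 6.900
SEM = 6.900 × √(1 − 0.783) = 6.900 × √0.217 ≈ 6.900 × 0.466 ≈ 3.214
SE_diff = √2 × SEM ≈ 4.546

4.55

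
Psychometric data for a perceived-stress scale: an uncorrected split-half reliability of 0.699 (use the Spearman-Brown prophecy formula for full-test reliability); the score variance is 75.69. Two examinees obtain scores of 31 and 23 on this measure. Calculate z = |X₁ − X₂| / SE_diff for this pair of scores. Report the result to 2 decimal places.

1.54

SD = √75.69 ≃ 8.70000
Spearman-Brown: r = 2(0.699) / (1 + 0.699) = 1.39800 / 1.69900 ≃ 0.82284
SEM = 8.70000 * √(1 − 0.82284) = 8.70000 * √0.17716 ≃ 8.70000 * 0.42091 ≃ 3.66189
Standard error of the difference = 3.66189·√2 ≃ 5.17870
z = 8 / 5.17870 ≃ 1.54479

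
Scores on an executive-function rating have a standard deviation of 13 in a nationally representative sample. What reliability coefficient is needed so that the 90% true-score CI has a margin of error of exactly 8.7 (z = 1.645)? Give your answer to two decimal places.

0.83

SEM needed = half-width / z = 8.7/1.645 ≈ 5.289
Required reliability = 1 − (SEM/SD)² = 1 − 0.166 ≈ 0.834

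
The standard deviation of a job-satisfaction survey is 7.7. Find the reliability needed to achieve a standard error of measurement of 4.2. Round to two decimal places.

r = 1 − (4.2000/7.7)² ≈ 1 − 0.2975 ≈ 0.7025

0.70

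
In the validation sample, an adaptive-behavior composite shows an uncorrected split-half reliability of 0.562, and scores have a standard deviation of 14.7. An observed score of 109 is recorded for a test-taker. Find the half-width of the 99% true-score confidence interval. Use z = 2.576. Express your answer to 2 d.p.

20.05

Full-length reliability (Spearman-Brown) = 2(0.562)/(1+0.562) ≈ 0.720
SEM = 14.700 · √(1 − 0.720) = 14.700 · √0.280 ≈ 14.700 · 0.530 ≈ 7.784
Half-width = 2.576·7.784 ≈ 20.052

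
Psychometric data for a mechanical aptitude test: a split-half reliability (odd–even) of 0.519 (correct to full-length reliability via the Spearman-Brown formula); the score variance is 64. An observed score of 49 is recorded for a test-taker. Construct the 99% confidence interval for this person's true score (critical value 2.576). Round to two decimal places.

SD = √64 ≈ 8.000
Spearman-Brown: r = 2(0.519) / (1 + 0.519) = 1.038 / 1.519 ≈ 0.683
SEM = 8.000 * √(1 − 0.683) = 8.000 * √0.317 ≈ 8.000 * 0.563 ≈ 4.502
2.576 * SEM ≈ 11.597
99% CI: 49 ± 11.597 = [37.403, 60.597]

[37.40, 60.60]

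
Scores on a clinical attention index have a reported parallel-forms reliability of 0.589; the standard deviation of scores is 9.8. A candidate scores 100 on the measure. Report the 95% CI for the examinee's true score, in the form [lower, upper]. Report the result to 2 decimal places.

The standard error of measurement is 9.8000*√(1 − 0.5890) ≃ 9.8000*0.6411 ≃ 6.2827.
Half-width = 1.96*6.2827 ≃ 12.3141
CI = 100 ± 12.3141 → [87.6859, 112.3141]

[87.69, 112.31]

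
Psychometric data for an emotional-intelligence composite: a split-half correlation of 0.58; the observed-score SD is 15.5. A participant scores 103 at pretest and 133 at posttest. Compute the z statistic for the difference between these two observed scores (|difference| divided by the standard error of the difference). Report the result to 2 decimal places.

Full-length reliability (Spearman-Brown) = 2(0.58)/(1+0.58) ≃ 0.7342
SEM = 15.5000·√(1 − 0.7342) ≃ 7.9915
SE_diff = SEM · √2 ≃ 7.9915 · 1.4142 ≃ 11.3017
z = |103 − 133| / 11.3017 = 30 / 11.3017 ≃ 2.6545

2.65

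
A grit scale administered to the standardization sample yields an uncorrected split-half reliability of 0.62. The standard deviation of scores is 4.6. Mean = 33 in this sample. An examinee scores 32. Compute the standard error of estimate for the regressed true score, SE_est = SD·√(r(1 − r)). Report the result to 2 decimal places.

1.95

r_full = 2·0.62 / (1 + 0.62) ≈ 0.76543
SE_est = SD × √(r(1 − r)) = 4.60000 × √0.17955 ≈ 4.60000 × 0.42373 ≈ 1.94915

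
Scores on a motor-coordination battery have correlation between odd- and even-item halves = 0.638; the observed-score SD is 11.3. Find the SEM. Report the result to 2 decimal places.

5.31

Spearman-Brown: r = 2(0.638) / (1 + 0.638) = 1.276 / 1.638 ≈ 0.779
SEM = 11.300*√(1 − 0.779) ≈ 5.312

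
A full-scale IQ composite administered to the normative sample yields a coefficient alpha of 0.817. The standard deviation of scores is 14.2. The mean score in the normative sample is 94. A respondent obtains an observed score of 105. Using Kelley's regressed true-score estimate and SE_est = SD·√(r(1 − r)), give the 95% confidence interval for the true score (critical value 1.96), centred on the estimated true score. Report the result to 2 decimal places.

[92.23, 113.75]

T̂ = r·X + (1 − r)·M = 0.8170×105 + 0.1830×94 = 85.7850 + 17.2020 ≈ 102.9870
SE_est = SD × √(r(1 − r)) = 14.2000 × √0.1495 ≈ 14.2000 × 0.3867 ≈ 5.4907
95% CI: 102.9870 ± 10.7617 ≈ (92.2253, 113.7487)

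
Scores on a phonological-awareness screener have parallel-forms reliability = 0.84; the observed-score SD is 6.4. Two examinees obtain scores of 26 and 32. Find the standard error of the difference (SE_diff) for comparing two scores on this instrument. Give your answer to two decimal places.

3.62

SEM = 6.40000 × √(1 − 0.84000) = 6.40000 × √0.16000 ≈ 6.40000 × 0.40000 ≈ 2.56000
SE_diff = SEM × √2 ≈ 2.56000 × 1.41421 ≈ 3.62039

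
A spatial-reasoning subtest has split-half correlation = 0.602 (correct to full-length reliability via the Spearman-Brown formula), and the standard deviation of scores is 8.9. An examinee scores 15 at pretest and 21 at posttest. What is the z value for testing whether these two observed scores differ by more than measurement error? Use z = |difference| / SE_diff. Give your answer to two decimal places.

0.96

r_full = 2·0.602 / (1 + 0.602) ≈ 0.7516
SEM = 8.9000 * √(1 − 0.7516) = 8.9000 * √0.2484 ≈ 8.9000 * 0.4984 ≈ 4.4361
SE_diff = √2 * SEM ≈ 6.2736
z = |15 − 21| / 6.2736 = 6 / 6.2736 ≈ 0.9564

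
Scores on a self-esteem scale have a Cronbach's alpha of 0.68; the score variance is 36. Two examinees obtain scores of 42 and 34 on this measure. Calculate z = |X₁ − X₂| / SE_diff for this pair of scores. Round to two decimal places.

1.67

SD = √36 = 6.000
SEM = 6.000 × √(1 − 0.680) = 6.000 × √0.320 ≈ 6.000 × 0.566 ≈ 3.394
SE_diff = √2 × SEM ≈ 4.800
z = 8 / 4.800 ≈ 1.667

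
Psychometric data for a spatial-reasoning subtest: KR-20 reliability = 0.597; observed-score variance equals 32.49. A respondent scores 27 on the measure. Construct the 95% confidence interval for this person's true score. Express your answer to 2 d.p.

[19.91, 34.09]

σ = 32.49^(1/2) = 5.7000
SEM = 5.7000 · √(1 − 0.5970) = 5.7000 · √0.4030 ≈ 5.7000 · 0.6348 ≈ 3.6185
Margin = 1.96 · 3.6185 ≈ 7.0922
95% CI: 27 ± 7.0922 = [19.9078, 34.0922]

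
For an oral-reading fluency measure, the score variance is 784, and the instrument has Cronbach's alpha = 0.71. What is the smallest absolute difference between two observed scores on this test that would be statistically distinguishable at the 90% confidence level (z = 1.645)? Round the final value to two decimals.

SD = √784 = 28.000
SEM = 28.000 × √(1 − 0.710) = 28.000 × √0.290 ≈ 28.000 × 0.539 ≈ 15.078
Standard error of the difference = 15.078·√2 ≈ 21.324
Minimum reliable difference = 1.645 × SE_diff ≈ 1.645 × 21.324 ≈ 35.078

35.08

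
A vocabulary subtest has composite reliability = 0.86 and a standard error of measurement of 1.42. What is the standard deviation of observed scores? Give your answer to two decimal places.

3.80

σ = SEM·(1 − r)^(−1/2) ≈ 1.42*2.6726 ≈ 3.7951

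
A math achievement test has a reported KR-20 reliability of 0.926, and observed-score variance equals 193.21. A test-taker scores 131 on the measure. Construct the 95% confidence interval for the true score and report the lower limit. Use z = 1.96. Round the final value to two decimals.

123.59

SD = √193.21 = 13.9000
The standard error of measurement is 13.9000·√(1 − 0.9260) ≈ 13.9000·0.2720 ≈ 3.7812.
Margin = 1.96 · 3.7812 ≈ 7.4112
Lower limit = 131 − 7.4112 ≈ 123.5888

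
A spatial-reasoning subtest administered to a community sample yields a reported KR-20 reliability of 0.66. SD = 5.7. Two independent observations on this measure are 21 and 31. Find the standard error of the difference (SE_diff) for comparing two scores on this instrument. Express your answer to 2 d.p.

4.70

The standard error of measurement is 5.70000·√(1 − 0.66000) ≈ 5.70000·0.58310 ≈ 3.32364.
SE_diff = √2 · SEM ≈ 4.70034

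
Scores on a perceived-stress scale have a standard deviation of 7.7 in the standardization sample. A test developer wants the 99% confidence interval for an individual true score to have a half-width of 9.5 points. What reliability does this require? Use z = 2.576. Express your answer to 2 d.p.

0.77

SEM needed = half-width / z = 9.5/2.576 ≈ 3.68789
r = 1 − (3.68789/7.7)² ≈ 1 − 0.22939 ≈ 0.77061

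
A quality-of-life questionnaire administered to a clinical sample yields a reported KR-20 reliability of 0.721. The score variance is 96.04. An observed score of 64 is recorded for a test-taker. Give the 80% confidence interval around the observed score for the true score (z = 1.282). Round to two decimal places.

SD = √96.04 = 9.8000
SEM = 9.8000*√(1 − 0.7210) ≈ 5.1764
Half-width = 1.282*5.1764 ≈ 6.6362
CI = 64 ± 6.6362 → [57.3638, 70.6362]

[57.36, 70.64]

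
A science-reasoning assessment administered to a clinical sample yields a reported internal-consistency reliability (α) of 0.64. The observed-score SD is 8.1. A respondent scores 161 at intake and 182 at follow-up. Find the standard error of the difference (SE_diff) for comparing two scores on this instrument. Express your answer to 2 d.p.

SEM = 8.100 * √(1 − 0.640) = 8.100 * √0.360 ≈ 8.100 * 0.600 ≈ 4.860
SE_diff = SEM * √2 ≈ 4.860 * 1.414 ≈ 6.873

6.87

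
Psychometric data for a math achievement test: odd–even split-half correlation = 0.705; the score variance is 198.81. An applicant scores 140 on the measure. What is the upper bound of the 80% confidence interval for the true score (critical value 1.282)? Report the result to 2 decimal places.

SD = √198.81 = 14.100
r_full = 2·0.705 / (1 + 0.705) ≃ 0.827
SEM = 14.100 × √(1 − 0.827) = 14.100 × √0.173 ≃ 14.100 × 0.416 ≃ 5.865
1.282 × SEM ≃ 7.519
Upper limit = 140 + 7.519 ≃ 147.519

147.52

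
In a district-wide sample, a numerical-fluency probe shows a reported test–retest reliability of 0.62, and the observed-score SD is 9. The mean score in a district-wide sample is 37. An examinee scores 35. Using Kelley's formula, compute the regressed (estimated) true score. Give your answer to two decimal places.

T̂ = r·X + (1 − r)·M = 0.620×35 + 0.380×37 = 21.700 + 14.060 ≈ 35.760

35.76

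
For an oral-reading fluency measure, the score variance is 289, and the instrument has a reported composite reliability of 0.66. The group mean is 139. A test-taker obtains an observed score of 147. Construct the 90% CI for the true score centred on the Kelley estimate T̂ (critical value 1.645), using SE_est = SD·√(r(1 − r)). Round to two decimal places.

[131.03, 157.53]

σ = 289^(1/2) = 17.000
T̂ = r·X + (1 − r)·M = 0.660*147 + 0.340*139 = 97.020 + 47.260 ≃ 144.280
SE_est = 17.000·√[r(1 − r)] ≃ 8.053
CI = 144.280 ± 1.645 * 8.053 → [131.033, 157.527]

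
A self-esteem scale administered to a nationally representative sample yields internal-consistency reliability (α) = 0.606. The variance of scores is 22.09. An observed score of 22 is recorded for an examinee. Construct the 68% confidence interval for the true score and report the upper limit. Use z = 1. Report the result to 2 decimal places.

24.95

σ = 22.09^(1/2) = 4.700
SEM = 4.700 * √(1 − 0.606) = 4.700 * √0.394 ≈ 4.700 * 0.628 ≈ 2.950
Margin = 1 * 2.950 ≈ 2.950
Upper limit = 22 + 2.950 ≈ 24.950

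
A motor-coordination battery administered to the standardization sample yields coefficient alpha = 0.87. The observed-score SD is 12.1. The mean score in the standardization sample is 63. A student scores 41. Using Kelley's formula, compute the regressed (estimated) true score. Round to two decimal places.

43.86

T̂ = 0.870(41) + 0.130(63) ≈ 43.860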